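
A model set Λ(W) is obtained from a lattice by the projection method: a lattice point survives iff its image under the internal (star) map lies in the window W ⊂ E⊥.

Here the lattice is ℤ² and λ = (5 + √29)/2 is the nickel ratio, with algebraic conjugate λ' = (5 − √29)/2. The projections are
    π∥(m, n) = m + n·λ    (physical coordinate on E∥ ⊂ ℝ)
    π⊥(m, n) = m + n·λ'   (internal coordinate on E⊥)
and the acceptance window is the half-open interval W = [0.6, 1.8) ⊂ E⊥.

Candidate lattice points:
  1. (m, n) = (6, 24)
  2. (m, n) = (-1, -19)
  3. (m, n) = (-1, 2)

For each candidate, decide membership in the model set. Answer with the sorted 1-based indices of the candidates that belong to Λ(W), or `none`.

λ' = (5−√29)/2 ≈ -0.19258.
[1] lift (6,24): star map gives 1.37802; window check 0.6 ≤ 1.37802 < 1.8 is true → IN Λ
[2] lift (-1,-19): star map gives 2.65907; window check 0.6 ≤ 2.65907 < 1.8 is false → out
[3] lift (-1,2): star map gives -1.38516; window check 0.6 ≤ -1.38516 < 1.8 is false → out

1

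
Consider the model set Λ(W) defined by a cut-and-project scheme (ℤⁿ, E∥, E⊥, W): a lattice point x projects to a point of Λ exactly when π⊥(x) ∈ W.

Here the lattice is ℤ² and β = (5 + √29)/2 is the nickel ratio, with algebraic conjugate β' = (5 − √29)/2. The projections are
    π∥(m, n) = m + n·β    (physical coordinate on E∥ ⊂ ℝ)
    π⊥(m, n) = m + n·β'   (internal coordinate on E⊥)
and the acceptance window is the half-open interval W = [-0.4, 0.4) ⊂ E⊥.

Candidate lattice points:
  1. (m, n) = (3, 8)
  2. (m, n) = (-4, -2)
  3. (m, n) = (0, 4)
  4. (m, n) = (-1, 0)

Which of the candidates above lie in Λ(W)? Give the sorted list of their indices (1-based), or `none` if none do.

none

Compute β' = (5−√29)/2 = -0.192582, so π⊥(m,n) = m -0.192582·n.
candidate 1: (m,n)=(3,8) → π∥ = 3+8·β ≈ 44.540659, π⊥ = 3+8·β' ≈ 1.459341 ∉ [-0.4, 0.4) ⇒ out
candidate 2: (m,n)=(-4,-2) → π∥ = -4-2·β ≈ -14.385165, π⊥ = -4-2·β' ≈ -3.614835 ∉ [-0.4, 0.4) ⇒ out
candidate 3: (m,n)=(0,4) → π∥ = 0+4·β ≈ 20.770330, π⊥ = 0+4·β' ≈ -0.770330 ∉ [-0.4, 0.4) ⇒ out
candidate 4: (m,n)=(-1,0) → π∥ = -1+0·β ≈ -1.000000, π⊥ = -1+0·β' ≈ -1.000000 ∉ [-0.4, 0.4) ⇒ out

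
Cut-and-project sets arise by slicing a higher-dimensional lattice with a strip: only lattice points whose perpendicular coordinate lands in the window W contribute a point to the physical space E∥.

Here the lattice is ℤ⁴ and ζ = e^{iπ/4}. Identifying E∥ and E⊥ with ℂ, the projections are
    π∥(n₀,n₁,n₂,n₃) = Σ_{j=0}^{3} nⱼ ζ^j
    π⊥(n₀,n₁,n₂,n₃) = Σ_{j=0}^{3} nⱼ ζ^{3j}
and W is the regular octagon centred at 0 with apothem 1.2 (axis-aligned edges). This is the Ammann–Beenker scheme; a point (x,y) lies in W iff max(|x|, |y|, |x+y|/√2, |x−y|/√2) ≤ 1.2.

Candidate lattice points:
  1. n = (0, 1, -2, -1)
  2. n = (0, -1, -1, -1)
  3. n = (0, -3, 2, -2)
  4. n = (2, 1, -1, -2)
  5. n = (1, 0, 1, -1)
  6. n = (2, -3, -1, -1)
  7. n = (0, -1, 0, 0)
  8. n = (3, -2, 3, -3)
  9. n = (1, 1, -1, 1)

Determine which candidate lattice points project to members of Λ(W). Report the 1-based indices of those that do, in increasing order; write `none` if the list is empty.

π⊥(n) = n₀ + n₁ζ³ + n₂ζ⁶ + n₃ζ⁹ where ζ = e^{iπ/4}.
#1 (0, 1, -2, -1): internal (-1.4142, 2.0000); octagon support 2.4142 vs apothem 1.2 → ∉ W
#2 (0, -1, -1, -1): internal (0.0000, -0.4142); octagon support 0.4142 vs apothem 1.2 → ∈ W
#3 (0, -3, 2, -2): internal (0.7071, -5.5355); octagon support 5.5355 vs apothem 1.2 → ∉ W
#4 (2, 1, -1, -2): internal (-0.1213, 0.2929); octagon support 0.2929 vs apothem 1.2 → ∈ W
#5 (1, 0, 1, -1): internal (0.2929, -1.7071); octagon support 1.7071 vs apothem 1.2 → ∉ W
#6 (2, -3, -1, -1): internal (3.4142, -1.8284); octagon support 3.7071 vs apothem 1.2 → ∉ W
#7 (0, -1, 0, 0): internal (0.7071, -0.7071); octagon support 1.0000 vs apothem 1.2 → ∈ W
#8 (3, -2, 3, -3): internal (2.2929, -6.5355); octagon support 6.5355 vs apothem 1.2 → ∉ W
#9 (1, 1, -1, 1): internal (1.0000, 2.4142); octagon support 2.4142 vs apothem 1.2 → ∉ W

2, 4, 7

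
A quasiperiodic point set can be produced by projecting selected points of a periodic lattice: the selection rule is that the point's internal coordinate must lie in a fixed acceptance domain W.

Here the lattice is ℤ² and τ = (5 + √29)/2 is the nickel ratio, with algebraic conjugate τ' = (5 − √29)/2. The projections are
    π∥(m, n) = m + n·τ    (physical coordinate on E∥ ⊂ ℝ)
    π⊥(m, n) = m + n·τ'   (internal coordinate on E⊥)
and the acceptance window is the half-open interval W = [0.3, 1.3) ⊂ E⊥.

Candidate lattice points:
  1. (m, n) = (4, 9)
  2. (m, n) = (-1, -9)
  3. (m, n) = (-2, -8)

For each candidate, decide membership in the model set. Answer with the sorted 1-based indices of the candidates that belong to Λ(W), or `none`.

Numerically τ ≈ 5.1926 and τ' = −1/τ ≈ -0.1926.
candidate 1: (m,n)=(4,9) → π∥ = 4+9·τ ≈ 50.7332, π⊥ = 4+9·τ' ≈ 2.2668 ∉ [0.3, 1.3) ⇒ out
candidate 2: (m,n)=(-1,-9) → π∥ = -1-9·τ ≈ -47.7332, π⊥ = -1-9·τ' ≈ 0.7332 ∈ [0.3, 1.3) ⇒ IN Λ
candidate 3: (m,n)=(-2,-8) → π∥ = -2-8·τ ≈ -43.5407, π⊥ = -2-8·τ' ≈ -0.4593 ∉ [0.3, 1.3) ⇒ out

2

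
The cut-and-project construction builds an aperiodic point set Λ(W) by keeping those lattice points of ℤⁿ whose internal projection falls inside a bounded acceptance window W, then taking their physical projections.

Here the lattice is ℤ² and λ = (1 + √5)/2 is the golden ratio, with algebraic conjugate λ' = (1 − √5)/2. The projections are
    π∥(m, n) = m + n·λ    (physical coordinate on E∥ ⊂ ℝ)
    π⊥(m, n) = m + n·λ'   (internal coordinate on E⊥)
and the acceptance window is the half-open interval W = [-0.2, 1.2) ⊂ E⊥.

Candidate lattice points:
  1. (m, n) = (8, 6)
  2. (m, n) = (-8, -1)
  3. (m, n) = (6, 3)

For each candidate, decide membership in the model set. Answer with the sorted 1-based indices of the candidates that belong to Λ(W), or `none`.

Numerically λ ≈ 1.61803 and λ' = −1/λ ≈ -0.61803.
#1 (8,6): internal coord 8 + (6)·λ' = +4.29180; +4.29180 ∉ [-0.2, 1.2) → out
#2 (-8,-1): internal coord -8 + (-1)·λ' = -7.38197; -7.38197 ∉ [-0.2, 1.2) → out
#3 (6,3): internal coord 6 + (3)·λ' = +4.14590; +4.14590 ∉ [-0.2, 1.2) → out

none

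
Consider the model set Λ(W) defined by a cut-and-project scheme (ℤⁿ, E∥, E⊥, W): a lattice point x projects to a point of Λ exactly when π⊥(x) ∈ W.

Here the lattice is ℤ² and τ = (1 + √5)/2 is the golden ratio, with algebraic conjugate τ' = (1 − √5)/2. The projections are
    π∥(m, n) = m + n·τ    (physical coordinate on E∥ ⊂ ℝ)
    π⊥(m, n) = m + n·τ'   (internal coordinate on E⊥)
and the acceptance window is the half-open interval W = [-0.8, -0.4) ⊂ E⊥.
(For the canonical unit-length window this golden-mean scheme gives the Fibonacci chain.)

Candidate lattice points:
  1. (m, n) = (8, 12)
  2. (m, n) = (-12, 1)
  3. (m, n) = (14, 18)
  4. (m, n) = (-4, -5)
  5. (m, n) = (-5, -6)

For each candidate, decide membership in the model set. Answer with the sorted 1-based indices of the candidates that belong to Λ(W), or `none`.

none

Compute τ' = (1−√5)/2 = -0.61803, so π⊥(m,n) = m -0.61803·n.
[1] lift (8,12): star map gives 0.58359; window check -0.8 ≤ 0.58359 < -0.4 is false → out
[2] lift (-12,1): star map gives -12.61803; window check -0.8 ≤ -12.61803 < -0.4 is false → out
[3] lift (14,18): star map gives 2.87539; window check -0.8 ≤ 2.87539 < -0.4 is false → out
[4] lift (-4,-5): star map gives -0.90983; window check -0.8 ≤ -0.90983 < -0.4 is false → out
[5] lift (-5,-6): star map gives -1.29180; window check -0.8 ≤ -1.29180 < -0.4 is false → out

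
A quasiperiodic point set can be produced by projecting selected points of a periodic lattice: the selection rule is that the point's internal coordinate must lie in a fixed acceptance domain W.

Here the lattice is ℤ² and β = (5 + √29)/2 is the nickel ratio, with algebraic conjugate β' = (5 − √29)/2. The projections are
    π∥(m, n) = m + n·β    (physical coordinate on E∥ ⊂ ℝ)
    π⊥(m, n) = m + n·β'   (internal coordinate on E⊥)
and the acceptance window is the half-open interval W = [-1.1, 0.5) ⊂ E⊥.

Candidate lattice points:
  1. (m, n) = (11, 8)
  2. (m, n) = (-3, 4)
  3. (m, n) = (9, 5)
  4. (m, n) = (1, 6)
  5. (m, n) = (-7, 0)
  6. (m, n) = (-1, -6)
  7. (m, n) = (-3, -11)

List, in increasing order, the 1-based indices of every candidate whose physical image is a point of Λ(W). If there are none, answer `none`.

β' = (5−√29)/2 ≈ -0.19258.
[1] lift (11,8): star map gives 9.45934; window check -1.1 ≤ 9.45934 < 0.5 is false → out
[2] lift (-3,4): star map gives -3.77033; window check -1.1 ≤ -3.77033 < 0.5 is false → out
[3] lift (9,5): star map gives 8.03709; window check -1.1 ≤ 8.03709 < 0.5 is false → out
[4] lift (1,6): star map gives -0.15549; window check -1.1 ≤ -0.15549 < 0.5 is true → IN Λ
[5] lift (-7,0): star map gives -7.00000; window check -1.1 ≤ -7.00000 < 0.5 is false → out
[6] lift (-1,-6): star map gives 0.15549; window check -1.1 ≤ 0.15549 < 0.5 is true → IN Λ
[7] lift (-3,-11): star map gives -0.88159; window check -1.1 ≤ -0.88159 < 0.5 is true → IN Λ

4, 6, 7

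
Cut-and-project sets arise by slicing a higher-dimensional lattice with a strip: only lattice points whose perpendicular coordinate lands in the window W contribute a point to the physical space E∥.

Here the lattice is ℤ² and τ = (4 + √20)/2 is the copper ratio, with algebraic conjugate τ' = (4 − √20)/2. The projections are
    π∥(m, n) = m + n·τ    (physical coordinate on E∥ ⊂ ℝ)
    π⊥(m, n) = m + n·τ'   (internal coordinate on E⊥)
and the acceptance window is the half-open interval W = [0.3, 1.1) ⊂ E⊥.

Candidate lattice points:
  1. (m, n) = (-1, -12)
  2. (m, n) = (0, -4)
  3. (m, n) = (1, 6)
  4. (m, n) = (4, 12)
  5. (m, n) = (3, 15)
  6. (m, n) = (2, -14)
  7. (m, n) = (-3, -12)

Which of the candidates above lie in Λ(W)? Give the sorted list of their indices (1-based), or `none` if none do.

2

Compute τ' = (4−√20)/2 = -0.23607, so π⊥(m,n) = m -0.23607·n.
[1] lift (-1,-12): star map gives 1.83282; window check 0.3 ≤ 1.83282 < 1.1 is false → out
[2] lift (0,-4): star map gives 0.94427; window check 0.3 ≤ 0.94427 < 1.1 is true → IN Λ
[3] lift (1,6): star map gives -0.41641; window check 0.3 ≤ -0.41641 < 1.1 is false → out
[4] lift (4,12): star map gives 1.16718; window check 0.3 ≤ 1.16718 < 1.1 is false → out
[5] lift (3,15): star map gives -0.54102; window check 0.3 ≤ -0.54102 < 1.1 is false → out
[6] lift (2,-14): star map gives 5.30495; window check 0.3 ≤ 5.30495 < 1.1 is false → out
[7] lift (-3,-12): star map gives -0.16718; window check 0.3 ≤ -0.16718 < 1.1 is false → out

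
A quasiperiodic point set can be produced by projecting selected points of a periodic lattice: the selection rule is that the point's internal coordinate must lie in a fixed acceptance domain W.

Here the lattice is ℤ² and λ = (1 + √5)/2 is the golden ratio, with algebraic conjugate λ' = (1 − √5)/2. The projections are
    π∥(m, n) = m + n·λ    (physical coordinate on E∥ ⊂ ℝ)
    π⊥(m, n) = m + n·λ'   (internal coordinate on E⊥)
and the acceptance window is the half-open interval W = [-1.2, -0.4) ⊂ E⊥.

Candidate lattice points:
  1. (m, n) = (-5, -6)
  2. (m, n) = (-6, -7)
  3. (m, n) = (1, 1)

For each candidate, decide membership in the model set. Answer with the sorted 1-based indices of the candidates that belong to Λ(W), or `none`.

none

Numerically λ ≈ 1.61803 and λ' = −1/λ ≈ -0.61803.
#1 (-5,-6): internal coord -5 + (-6)·λ' = -1.29180; -1.29180 ∉ [-1.2, -0.4) → out
#2 (-6,-7): internal coord -6 + (-7)·λ' = -1.67376; -1.67376 ∉ [-1.2, -0.4) → out
#3 (1,1): internal coord 1 + (1)·λ' = +0.38197; +0.38197 ∉ [-1.2, -0.4) → out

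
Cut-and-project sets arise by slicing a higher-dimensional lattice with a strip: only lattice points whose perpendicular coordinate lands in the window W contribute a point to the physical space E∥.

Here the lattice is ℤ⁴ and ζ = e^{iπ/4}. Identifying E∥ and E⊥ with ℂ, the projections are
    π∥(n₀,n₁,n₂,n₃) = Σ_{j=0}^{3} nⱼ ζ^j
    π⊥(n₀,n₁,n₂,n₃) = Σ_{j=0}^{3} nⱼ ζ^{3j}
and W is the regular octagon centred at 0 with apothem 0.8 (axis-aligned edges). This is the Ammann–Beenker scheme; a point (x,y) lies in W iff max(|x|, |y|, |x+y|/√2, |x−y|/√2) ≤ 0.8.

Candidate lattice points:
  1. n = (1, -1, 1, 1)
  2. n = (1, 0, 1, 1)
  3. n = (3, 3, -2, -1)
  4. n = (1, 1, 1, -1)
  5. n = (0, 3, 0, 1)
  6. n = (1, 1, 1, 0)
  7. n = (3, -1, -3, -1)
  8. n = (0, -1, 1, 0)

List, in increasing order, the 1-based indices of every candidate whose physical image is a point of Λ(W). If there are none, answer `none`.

Internal map: ζ^{3j} for j=0..3 gives (1,0), (−√2/2,√2/2), (0,−1), (√2/2,√2/2).
candidate 1: n = (1, -1, 1, 1) → π⊥ ≈ (+2.4142, -1.0000); max(|x|,|y|,|x±y|/√2) = 2.4142 > 0.8 ⇒ ∉ W
candidate 2: n = (1, 0, 1, 1) → π⊥ ≈ (+1.7071, -0.2929); max(|x|,|y|,|x±y|/√2) = 1.7071 > 0.8 ⇒ ∉ W
candidate 3: n = (3, 3, -2, -1) → π⊥ ≈ (+0.1716, +3.4142); max(|x|,|y|,|x±y|/√2) = 3.4142 > 0.8 ⇒ ∉ W
candidate 4: n = (1, 1, 1, -1) → π⊥ ≈ (-0.4142, -1.0000); max(|x|,|y|,|x±y|/√2) = 1.0000 > 0.8 ⇒ ∉ W
candidate 5: n = (0, 3, 0, 1) → π⊥ ≈ (-1.4142, +2.8284); max(|x|,|y|,|x±y|/√2) = 3.0000 > 0.8 ⇒ ∉ W
candidate 6: n = (1, 1, 1, 0) → π⊥ ≈ (+0.2929, -0.2929); max(|x|,|y|,|x±y|/√2) = 0.4142 ≤ 0.8 ⇒ ∈ W
candidate 7: n = (3, -1, -3, -1) → π⊥ ≈ (+3.0000, +1.5858); max(|x|,|y|,|x±y|/√2) = 3.2426 > 0.8 ⇒ ∉ W
candidate 8: n = (0, -1, 1, 0) → π⊥ ≈ (+0.7071, -1.7071); max(|x|,|y|,|x±y|/√2) = 1.7071 > 0.8 ⇒ ∉ W

6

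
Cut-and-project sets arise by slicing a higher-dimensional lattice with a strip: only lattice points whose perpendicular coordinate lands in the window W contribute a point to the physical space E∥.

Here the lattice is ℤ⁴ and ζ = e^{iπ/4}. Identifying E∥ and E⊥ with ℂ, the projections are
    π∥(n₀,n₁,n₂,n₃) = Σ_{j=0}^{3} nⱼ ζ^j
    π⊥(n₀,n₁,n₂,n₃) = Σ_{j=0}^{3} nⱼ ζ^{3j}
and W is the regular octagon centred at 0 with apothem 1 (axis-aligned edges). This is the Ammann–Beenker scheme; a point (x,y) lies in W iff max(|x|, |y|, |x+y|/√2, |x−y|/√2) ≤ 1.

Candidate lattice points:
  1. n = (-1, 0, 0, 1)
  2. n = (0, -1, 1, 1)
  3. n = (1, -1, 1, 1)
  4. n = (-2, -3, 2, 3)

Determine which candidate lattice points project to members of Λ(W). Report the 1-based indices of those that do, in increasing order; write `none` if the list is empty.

1

π⊥(n) = n₀ + n₁ζ³ + n₂ζ⁶ + n₃ζ⁹ where ζ = e^{iπ/4}.
#1 (-1, 0, 0, 1): internal (-0.29289, 0.70711); octagon support 0.70711 vs apothem 1 → ∈ W
#2 (0, -1, 1, 1): internal (1.41421, -1.00000); octagon support 1.70711 vs apothem 1 → ∉ W
#3 (1, -1, 1, 1): internal (2.41421, -1.00000); octagon support 2.41421 vs apothem 1 → ∉ W
#4 (-2, -3, 2, 3): internal (2.24264, -2.00000); octagon support 3.00000 vs apothem 1 → ∉ W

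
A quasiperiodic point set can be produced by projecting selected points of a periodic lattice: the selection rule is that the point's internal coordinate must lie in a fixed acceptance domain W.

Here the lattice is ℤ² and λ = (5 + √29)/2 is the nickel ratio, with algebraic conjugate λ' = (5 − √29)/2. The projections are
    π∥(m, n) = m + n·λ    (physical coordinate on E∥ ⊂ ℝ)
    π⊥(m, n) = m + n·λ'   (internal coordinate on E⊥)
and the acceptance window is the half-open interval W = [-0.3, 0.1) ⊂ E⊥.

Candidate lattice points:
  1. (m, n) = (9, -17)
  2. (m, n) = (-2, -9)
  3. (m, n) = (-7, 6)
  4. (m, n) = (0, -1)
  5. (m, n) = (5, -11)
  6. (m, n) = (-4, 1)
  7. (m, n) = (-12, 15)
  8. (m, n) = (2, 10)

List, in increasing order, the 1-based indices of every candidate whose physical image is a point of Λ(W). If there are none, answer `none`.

2, 8

Numerically λ ≈ 5.192582 and λ' = −1/λ ≈ -0.192582.
#1 (9,-17): internal coord 9 + (-17)·λ' = +12.273901; +12.273901 ∉ [-0.3, 0.1) → out
#2 (-2,-9): internal coord -2 + (-9)·λ' = -0.266758; -0.266758 ∈ [-0.3, 0.1) → IN Λ
#3 (-7,6): internal coord -7 + (6)·λ' = -8.155494; -8.155494 ∉ [-0.3, 0.1) → out
#4 (0,-1): internal coord 0 + (-1)·λ' = +0.192582; +0.192582 ∉ [-0.3, 0.1) → out
#5 (5,-11): internal coord 5 + (-11)·λ' = +7.118406; +7.118406 ∉ [-0.3, 0.1) → out
#6 (-4,1): internal coord -4 + (1)·λ' = -4.192582; -4.192582 ∉ [-0.3, 0.1) → out
#7 (-12,15): internal coord -12 + (15)·λ' = -14.888736; -14.888736 ∉ [-0.3, 0.1) → out
#8 (2,10): internal coord 2 + (10)·λ' = +0.074176; +0.074176 ∈ [-0.3, 0.1) → IN Λ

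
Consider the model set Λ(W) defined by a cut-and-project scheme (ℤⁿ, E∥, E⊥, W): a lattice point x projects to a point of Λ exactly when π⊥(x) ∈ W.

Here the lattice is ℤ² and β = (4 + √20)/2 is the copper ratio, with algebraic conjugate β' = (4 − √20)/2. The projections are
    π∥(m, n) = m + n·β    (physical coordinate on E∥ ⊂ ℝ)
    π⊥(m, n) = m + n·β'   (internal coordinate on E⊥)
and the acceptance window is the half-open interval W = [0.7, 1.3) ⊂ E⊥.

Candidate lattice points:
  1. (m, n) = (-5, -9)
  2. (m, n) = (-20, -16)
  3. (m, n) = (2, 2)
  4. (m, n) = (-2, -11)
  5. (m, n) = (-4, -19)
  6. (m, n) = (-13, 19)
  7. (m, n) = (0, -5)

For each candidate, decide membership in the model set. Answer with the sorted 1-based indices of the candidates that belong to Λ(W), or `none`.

Numerically β ≈ 4.236068 and β' = −1/β ≈ -0.236068.
[1] lift (-5,-9): star map gives -2.875388; window check 0.7 ≤ -2.875388 < 1.3 is false → out
[2] lift (-20,-16): star map gives -16.222912; window check 0.7 ≤ -16.222912 < 1.3 is false → out
[3] lift (2,2): star map gives 1.527864; window check 0.7 ≤ 1.527864 < 1.3 is false → out
[4] lift (-2,-11): star map gives 0.596748; window check 0.7 ≤ 0.596748 < 1.3 is false → out
[5] lift (-4,-19): star map gives 0.485292; window check 0.7 ≤ 0.485292 < 1.3 is false → out
[6] lift (-13,19): star map gives -17.485292; window check 0.7 ≤ -17.485292 < 1.3 is false → out
[7] lift (0,-5): star map gives 1.180340; window check 0.7 ≤ 1.180340 < 1.3 is true → IN Λ

7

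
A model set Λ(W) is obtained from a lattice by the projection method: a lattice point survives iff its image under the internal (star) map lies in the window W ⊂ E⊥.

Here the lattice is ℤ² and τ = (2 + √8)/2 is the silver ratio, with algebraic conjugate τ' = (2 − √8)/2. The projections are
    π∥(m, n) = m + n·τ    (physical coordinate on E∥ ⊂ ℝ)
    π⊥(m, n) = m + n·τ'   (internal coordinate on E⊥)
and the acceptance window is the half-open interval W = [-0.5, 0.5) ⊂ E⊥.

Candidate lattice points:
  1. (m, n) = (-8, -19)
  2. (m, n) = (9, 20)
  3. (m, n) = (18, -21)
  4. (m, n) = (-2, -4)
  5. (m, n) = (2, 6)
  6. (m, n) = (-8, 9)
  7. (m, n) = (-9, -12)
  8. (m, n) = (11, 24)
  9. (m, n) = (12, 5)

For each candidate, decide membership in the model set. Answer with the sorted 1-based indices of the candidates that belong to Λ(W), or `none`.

Numerically τ ≈ 2.41421 and τ' = −1/τ ≈ -0.41421.
[1] lift (-8,-19): star map gives -0.12994; window check -0.5 ≤ -0.12994 < 0.5 is true → IN Λ
[2] lift (9,20): star map gives 0.71573; window check -0.5 ≤ 0.71573 < 0.5 is false → out
[3] lift (18,-21): star map gives 26.69848; window check -0.5 ≤ 26.69848 < 0.5 is false → out
[4] lift (-2,-4): star map gives -0.34315; window check -0.5 ≤ -0.34315 < 0.5 is true → IN Λ
[5] lift (2,6): star map gives -0.48528; window check -0.5 ≤ -0.48528 < 0.5 is true → IN Λ
[6] lift (-8,9): star map gives -11.72792; window check -0.5 ≤ -11.72792 < 0.5 is false → out
[7] lift (-9,-12): star map gives -4.02944; window check -0.5 ≤ -4.02944 < 0.5 is false → out
[8] lift (11,24): star map gives 1.05887; window check -0.5 ≤ 1.05887 < 0.5 is false → out
[9] lift (12,5): star map gives 9.92893; window check -0.5 ≤ 9.92893 < 0.5 is false → out

1, 4, 5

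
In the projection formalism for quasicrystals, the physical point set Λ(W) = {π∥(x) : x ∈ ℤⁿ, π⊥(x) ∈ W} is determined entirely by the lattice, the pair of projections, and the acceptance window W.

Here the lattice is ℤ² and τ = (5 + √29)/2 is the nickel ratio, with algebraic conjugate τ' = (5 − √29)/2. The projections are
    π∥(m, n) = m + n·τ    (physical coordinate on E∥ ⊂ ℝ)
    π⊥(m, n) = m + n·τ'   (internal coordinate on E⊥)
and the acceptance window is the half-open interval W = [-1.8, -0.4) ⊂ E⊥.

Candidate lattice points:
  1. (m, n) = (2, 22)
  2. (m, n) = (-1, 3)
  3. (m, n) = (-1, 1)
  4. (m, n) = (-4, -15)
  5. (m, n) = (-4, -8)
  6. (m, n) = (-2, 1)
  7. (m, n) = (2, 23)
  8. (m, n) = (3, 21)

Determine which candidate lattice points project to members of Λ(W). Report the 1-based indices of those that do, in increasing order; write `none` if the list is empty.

2, 3, 4, 8

Compute τ' = (5−√29)/2 = -0.1926, so π⊥(m,n) = m -0.1926·n.
[1] lift (2,22): star map gives -2.2368; window check -1.8 ≤ -2.2368 < -0.4 is false → out
[2] lift (-1,3): star map gives -1.5777; window check -1.8 ≤ -1.5777 < -0.4 is true → IN Λ
[3] lift (-1,1): star map gives -1.1926; window check -1.8 ≤ -1.1926 < -0.4 is true → IN Λ
[4] lift (-4,-15): star map gives -1.1113; window check -1.8 ≤ -1.1113 < -0.4 is true → IN Λ
[5] lift (-4,-8): star map gives -2.4593; window check -1.8 ≤ -2.4593 < -0.4 is false → out
[6] lift (-2,1): star map gives -2.1926; window check -1.8 ≤ -2.1926 < -0.4 is false → out
[7] lift (2,23): star map gives -2.4294; window check -1.8 ≤ -2.4294 < -0.4 is false → out
[8] lift (3,21): star map gives -1.0442; window check -1.8 ≤ -1.0442 < -0.4 is true → IN Λ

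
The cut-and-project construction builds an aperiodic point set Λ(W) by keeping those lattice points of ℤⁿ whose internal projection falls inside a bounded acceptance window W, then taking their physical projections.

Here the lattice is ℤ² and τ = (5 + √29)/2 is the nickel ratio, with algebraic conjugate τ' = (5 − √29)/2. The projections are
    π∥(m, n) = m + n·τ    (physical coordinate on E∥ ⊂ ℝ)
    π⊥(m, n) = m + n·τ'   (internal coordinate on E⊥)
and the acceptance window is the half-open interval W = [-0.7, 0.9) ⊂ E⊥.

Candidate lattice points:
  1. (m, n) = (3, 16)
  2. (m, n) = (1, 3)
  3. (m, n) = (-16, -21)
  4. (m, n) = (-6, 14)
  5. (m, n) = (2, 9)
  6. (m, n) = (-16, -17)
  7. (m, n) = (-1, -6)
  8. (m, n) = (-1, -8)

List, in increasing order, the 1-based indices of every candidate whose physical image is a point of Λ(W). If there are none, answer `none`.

τ' = (5−√29)/2 ≈ -0.19258.
[1] lift (3,16): star map gives -0.08132; window check -0.7 ≤ -0.08132 < 0.9 is true → IN Λ
[2] lift (1,3): star map gives 0.42225; window check -0.7 ≤ 0.42225 < 0.9 is true → IN Λ
[3] lift (-16,-21): star map gives -11.95577; window check -0.7 ≤ -11.95577 < 0.9 is false → out
[4] lift (-6,14): star map gives -8.69615; window check -0.7 ≤ -8.69615 < 0.9 is false → out
[5] lift (2,9): star map gives 0.26676; window check -0.7 ≤ 0.26676 < 0.9 is true → IN Λ
[6] lift (-16,-17): star map gives -12.72610; window check -0.7 ≤ -12.72610 < 0.9 is false → out
[7] lift (-1,-6): star map gives 0.15549; window check -0.7 ≤ 0.15549 < 0.9 is true → IN Λ
[8] lift (-1,-8): star map gives 0.54066; window check -0.7 ≤ 0.54066 < 0.9 is true → IN Λ

1, 2, 5, 7, 8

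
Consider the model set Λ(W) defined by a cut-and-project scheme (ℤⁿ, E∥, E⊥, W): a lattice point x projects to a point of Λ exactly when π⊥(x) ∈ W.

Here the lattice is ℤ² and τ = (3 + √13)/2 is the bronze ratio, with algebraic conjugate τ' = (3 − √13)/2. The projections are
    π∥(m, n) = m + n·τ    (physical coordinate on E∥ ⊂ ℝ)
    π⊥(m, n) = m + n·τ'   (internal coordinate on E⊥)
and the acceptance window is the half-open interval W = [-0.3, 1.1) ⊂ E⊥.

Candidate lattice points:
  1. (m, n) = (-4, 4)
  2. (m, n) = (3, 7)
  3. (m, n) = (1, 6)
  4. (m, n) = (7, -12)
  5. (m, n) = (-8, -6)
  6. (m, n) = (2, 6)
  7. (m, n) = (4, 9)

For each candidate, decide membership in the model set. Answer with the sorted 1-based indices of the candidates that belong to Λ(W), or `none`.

Numerically τ ≈ 3.3028 and τ' = −1/τ ≈ -0.3028.
[1] lift (-4,4): star map gives -5.2111; window check -0.3 ≤ -5.2111 < 1.1 is false → out
[2] lift (3,7): star map gives 0.8806; window check -0.3 ≤ 0.8806 < 1.1 is true → IN Λ
[3] lift (1,6): star map gives -0.8167; window check -0.3 ≤ -0.8167 < 1.1 is false → out
[4] lift (7,-12): star map gives 10.6333; window check -0.3 ≤ 10.6333 < 1.1 is false → out
[5] lift (-8,-6): star map gives -6.1833; window check -0.3 ≤ -6.1833 < 1.1 is false → out
[6] lift (2,6): star map gives 0.1833; window check -0.3 ≤ 0.1833 < 1.1 is true → IN Λ
[7] lift (4,9): star map gives 1.2750; window check -0.3 ≤ 1.2750 < 1.1 is false → out

2, 6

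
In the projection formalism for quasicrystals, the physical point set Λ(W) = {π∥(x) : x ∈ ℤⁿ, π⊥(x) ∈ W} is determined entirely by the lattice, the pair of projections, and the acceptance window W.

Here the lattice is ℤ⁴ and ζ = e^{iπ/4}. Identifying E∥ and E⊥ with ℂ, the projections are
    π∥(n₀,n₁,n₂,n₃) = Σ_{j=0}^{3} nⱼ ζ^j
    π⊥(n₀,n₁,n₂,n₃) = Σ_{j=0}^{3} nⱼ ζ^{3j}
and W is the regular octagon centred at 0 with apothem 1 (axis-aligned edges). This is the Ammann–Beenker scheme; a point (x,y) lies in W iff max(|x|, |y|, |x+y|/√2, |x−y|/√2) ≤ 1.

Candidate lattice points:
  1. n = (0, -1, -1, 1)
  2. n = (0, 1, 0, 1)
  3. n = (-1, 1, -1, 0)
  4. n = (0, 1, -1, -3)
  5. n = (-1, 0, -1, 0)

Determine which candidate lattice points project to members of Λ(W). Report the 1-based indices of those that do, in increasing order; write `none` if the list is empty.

none

Internal map: ζ^{3j} for j=0..3 gives (1,0), (−√2/2,√2/2), (0,−1), (√2/2,√2/2).
candidate 1: n = (0, -1, -1, 1) → π⊥ ≈ (+1.414214, +1.000000); max(|x|,|y|,|x±y|/√2) = 1.707107 > 1 ⇒ ∉ W
candidate 2: n = (0, 1, 0, 1) → π⊥ ≈ (+0.000000, +1.414214); max(|x|,|y|,|x±y|/√2) = 1.414214 > 1 ⇒ ∉ W
candidate 3: n = (-1, 1, -1, 0) → π⊥ ≈ (-1.707107, +1.707107); max(|x|,|y|,|x±y|/√2) = 2.414214 > 1 ⇒ ∉ W
candidate 4: n = (0, 1, -1, -3) → π⊥ ≈ (-2.828427, -0.414214); max(|x|,|y|,|x±y|/√2) = 2.828427 > 1 ⇒ ∉ W
candidate 5: n = (-1, 0, -1, 0) → π⊥ ≈ (-1.000000, +1.000000); max(|x|,|y|,|x±y|/√2) = 1.414214 > 1 ⇒ ∉ W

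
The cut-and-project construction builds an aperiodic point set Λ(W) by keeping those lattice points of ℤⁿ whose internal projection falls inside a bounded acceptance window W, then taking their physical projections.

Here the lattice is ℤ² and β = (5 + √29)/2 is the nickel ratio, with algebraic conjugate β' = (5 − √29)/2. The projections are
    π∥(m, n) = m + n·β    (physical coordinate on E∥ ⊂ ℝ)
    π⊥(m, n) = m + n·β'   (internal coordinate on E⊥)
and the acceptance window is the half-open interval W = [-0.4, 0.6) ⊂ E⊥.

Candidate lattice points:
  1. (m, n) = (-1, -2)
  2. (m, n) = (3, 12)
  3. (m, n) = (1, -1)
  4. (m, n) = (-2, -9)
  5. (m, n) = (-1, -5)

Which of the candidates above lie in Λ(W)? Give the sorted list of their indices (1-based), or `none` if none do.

Compute β' = (5−√29)/2 = -0.1926, so π⊥(m,n) = m -0.1926·n.
[1] lift (-1,-2): star map gives -0.6148; window check -0.4 ≤ -0.6148 < 0.6 is false → out
[2] lift (3,12): star map gives 0.6890; window check -0.4 ≤ 0.6890 < 0.6 is false → out
[3] lift (1,-1): star map gives 1.1926; window check -0.4 ≤ 1.1926 < 0.6 is false → out
[4] lift (-2,-9): star map gives -0.2668; window check -0.4 ≤ -0.2668 < 0.6 is true → IN Λ
[5] lift (-1,-5): star map gives -0.0371; window check -0.4 ≤ -0.0371 < 0.6 is true → IN Λ

4, 5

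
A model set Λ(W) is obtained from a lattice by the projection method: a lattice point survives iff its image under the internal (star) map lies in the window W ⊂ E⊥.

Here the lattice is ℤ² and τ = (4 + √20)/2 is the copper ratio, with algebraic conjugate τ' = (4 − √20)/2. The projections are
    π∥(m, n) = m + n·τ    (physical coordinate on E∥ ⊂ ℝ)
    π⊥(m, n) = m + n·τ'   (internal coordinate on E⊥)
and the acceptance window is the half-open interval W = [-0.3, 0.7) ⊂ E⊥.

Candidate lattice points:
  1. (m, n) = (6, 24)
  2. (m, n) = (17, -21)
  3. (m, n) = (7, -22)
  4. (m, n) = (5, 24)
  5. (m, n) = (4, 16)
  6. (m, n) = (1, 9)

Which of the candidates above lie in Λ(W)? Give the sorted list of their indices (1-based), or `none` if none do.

1, 5

Compute τ' = (4−√20)/2 = -0.23607, so π⊥(m,n) = m -0.23607·n.
[1] lift (6,24): star map gives 0.33437; window check -0.3 ≤ 0.33437 < 0.7 is true → IN Λ
[2] lift (17,-21): star map gives 21.95743; window check -0.3 ≤ 21.95743 < 0.7 is false → out
[3] lift (7,-22): star map gives 12.19350; window check -0.3 ≤ 12.19350 < 0.7 is false → out
[4] lift (5,24): star map gives -0.66563; window check -0.3 ≤ -0.66563 < 0.7 is false → out
[5] lift (4,16): star map gives 0.22291; window check -0.3 ≤ 0.22291 < 0.7 is true → IN Λ
[6] lift (1,9): star map gives -1.12461; window check -0.3 ≤ -1.12461 < 0.7 is false → out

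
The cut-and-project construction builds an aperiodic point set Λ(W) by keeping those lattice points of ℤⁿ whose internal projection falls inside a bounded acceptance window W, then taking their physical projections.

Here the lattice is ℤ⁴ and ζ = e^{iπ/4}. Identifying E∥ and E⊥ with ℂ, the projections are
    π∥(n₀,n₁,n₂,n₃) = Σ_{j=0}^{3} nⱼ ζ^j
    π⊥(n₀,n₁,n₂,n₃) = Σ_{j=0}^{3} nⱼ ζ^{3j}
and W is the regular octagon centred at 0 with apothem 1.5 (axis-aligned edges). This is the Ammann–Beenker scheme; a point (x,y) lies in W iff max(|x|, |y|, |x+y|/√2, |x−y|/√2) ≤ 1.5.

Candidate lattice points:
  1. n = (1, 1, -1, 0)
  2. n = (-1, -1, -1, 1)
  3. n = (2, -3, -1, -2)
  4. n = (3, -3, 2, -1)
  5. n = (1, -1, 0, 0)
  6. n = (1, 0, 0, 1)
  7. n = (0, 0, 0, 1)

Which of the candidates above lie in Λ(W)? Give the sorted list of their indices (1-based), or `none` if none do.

Internal map: ζ^{3j} for j=0..3 gives (1,0), (−√2/2,√2/2), (0,−1), (√2/2,√2/2).
candidate 1: n = (1, 1, -1, 0) → π⊥ ≈ (+0.292893, +1.707107); max(|x|,|y|,|x±y|/√2) = 1.707107 > 1.5 ⇒ ∉ W
candidate 2: n = (-1, -1, -1, 1) → π⊥ ≈ (+0.414214, +1.000000); max(|x|,|y|,|x±y|/√2) = 1.000000 ≤ 1.5 ⇒ ∈ W
candidate 3: n = (2, -3, -1, -2) → π⊥ ≈ (+2.707107, -2.535534); max(|x|,|y|,|x±y|/√2) = 3.707107 > 1.5 ⇒ ∉ W
candidate 4: n = (3, -3, 2, -1) → π⊥ ≈ (+4.414214, -4.828427); max(|x|,|y|,|x±y|/√2) = 6.535534 > 1.5 ⇒ ∉ W
candidate 5: n = (1, -1, 0, 0) → π⊥ ≈ (+1.707107, -0.707107); max(|x|,|y|,|x±y|/√2) = 1.707107 > 1.5 ⇒ ∉ W
candidate 6: n = (1, 0, 0, 1) → π⊥ ≈ (+1.707107, +0.707107); max(|x|,|y|,|x±y|/√2) = 1.707107 > 1.5 ⇒ ∉ W
candidate 7: n = (0, 0, 0, 1) → π⊥ ≈ (+0.707107, +0.707107); max(|x|,|y|,|x±y|/√2) = 1.000000 ≤ 1.5 ⇒ ∈ W

2, 7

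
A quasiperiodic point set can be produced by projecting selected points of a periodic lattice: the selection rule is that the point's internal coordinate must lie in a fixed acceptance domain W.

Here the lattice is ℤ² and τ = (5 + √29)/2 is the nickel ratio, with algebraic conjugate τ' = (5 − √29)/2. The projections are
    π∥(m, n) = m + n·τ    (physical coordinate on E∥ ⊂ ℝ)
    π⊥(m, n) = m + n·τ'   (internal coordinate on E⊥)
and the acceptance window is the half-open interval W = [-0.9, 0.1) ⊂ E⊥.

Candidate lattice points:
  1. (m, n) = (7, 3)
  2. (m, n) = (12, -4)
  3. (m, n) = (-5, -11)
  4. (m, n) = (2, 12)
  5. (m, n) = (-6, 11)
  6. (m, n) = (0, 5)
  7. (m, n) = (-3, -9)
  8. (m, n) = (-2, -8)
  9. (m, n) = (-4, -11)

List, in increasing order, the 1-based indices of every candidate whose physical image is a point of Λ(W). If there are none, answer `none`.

Compute τ' = (5−√29)/2 = -0.1926, so π⊥(m,n) = m -0.1926·n.
[1] lift (7,3): star map gives 6.4223; window check -0.9 ≤ 6.4223 < 0.1 is false → out
[2] lift (12,-4): star map gives 12.7703; window check -0.9 ≤ 12.7703 < 0.1 is false → out
[3] lift (-5,-11): star map gives -2.8816; window check -0.9 ≤ -2.8816 < 0.1 is false → out
[4] lift (2,12): star map gives -0.3110; window check -0.9 ≤ -0.3110 < 0.1 is true → IN Λ
[5] lift (-6,11): star map gives -8.1184; window check -0.9 ≤ -8.1184 < 0.1 is false → out
[6] lift (0,5): star map gives -0.9629; window check -0.9 ≤ -0.9629 < 0.1 is false → out
[7] lift (-3,-9): star map gives -1.2668; window check -0.9 ≤ -1.2668 < 0.1 is false → out
[8] lift (-2,-8): star map gives -0.4593; window check -0.9 ≤ -0.4593 < 0.1 is true → IN Λ
[9] lift (-4,-11): star map gives -1.8816; window check -0.9 ≤ -1.8816 < 0.1 is false → out

4, 8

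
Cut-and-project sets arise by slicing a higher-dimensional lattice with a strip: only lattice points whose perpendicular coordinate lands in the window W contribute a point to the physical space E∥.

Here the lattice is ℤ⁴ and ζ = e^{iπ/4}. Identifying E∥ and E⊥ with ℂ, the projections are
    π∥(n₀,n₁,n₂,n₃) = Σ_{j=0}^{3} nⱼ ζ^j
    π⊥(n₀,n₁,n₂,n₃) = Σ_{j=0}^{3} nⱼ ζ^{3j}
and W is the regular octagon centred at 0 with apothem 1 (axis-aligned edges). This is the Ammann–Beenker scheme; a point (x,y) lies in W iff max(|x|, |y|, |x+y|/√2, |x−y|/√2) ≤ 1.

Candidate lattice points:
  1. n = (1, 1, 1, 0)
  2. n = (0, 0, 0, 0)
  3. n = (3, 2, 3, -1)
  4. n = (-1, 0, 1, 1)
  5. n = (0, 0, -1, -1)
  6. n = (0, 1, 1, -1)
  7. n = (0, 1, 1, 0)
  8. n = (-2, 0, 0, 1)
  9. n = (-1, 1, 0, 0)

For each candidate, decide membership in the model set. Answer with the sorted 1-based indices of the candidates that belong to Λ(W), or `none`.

π⊥(n) = n₀ + n₁ζ³ + n₂ζ⁶ + n₃ζ⁹ where ζ = e^{iπ/4}.
candidate 1: n = (1, 1, 1, 0) → π⊥ ≈ (+0.2929, -0.2929); max(|x|,|y|,|x±y|/√2) = 0.4142 ≤ 1 ⇒ ∈ W
candidate 2: n = (0, 0, 0, 0) → π⊥ ≈ (+0.0000, +0.0000); max(|x|,|y|,|x±y|/√2) = 0.0000 ≤ 1 ⇒ ∈ W
candidate 3: n = (3, 2, 3, -1) → π⊥ ≈ (+0.8787, -2.2929); max(|x|,|y|,|x±y|/√2) = 2.2929 > 1 ⇒ ∉ W
candidate 4: n = (-1, 0, 1, 1) → π⊥ ≈ (-0.2929, -0.2929); max(|x|,|y|,|x±y|/√2) = 0.4142 ≤ 1 ⇒ ∈ W
candidate 5: n = (0, 0, -1, -1) → π⊥ ≈ (-0.7071, +0.2929); max(|x|,|y|,|x±y|/√2) = 0.7071 ≤ 1 ⇒ ∈ W
candidate 6: n = (0, 1, 1, -1) → π⊥ ≈ (-1.4142, -1.0000); max(|x|,|y|,|x±y|/√2) = 1.7071 > 1 ⇒ ∉ W
candidate 7: n = (0, 1, 1, 0) → π⊥ ≈ (-0.7071, -0.2929); max(|x|,|y|,|x±y|/√2) = 0.7071 ≤ 1 ⇒ ∈ W
candidate 8: n = (-2, 0, 0, 1) → π⊥ ≈ (-1.2929, +0.7071); max(|x|,|y|,|x±y|/√2) = 1.4142 > 1 ⇒ ∉ W
candidate 9: n = (-1, 1, 0, 0) → π⊥ ≈ (-1.7071, +0.7071); max(|x|,|y|,|x±y|/√2) = 1.7071 > 1 ⇒ ∉ W

1, 2, 4, 5, 7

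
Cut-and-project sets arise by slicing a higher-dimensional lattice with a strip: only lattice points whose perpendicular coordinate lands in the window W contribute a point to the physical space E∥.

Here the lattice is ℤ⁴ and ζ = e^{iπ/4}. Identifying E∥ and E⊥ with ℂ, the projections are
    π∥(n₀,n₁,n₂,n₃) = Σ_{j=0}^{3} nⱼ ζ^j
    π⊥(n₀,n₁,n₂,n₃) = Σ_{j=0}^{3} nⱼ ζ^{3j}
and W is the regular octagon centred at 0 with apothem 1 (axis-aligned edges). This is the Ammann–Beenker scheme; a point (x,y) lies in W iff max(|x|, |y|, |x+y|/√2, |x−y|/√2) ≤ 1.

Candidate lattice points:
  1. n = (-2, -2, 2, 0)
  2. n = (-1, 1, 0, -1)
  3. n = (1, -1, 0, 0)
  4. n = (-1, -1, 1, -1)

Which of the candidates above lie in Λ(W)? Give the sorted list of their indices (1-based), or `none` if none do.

none

Internal map: ζ^{3j} for j=0..3 gives (1,0), (−√2/2,√2/2), (0,−1), (√2/2,√2/2).
candidate 1: n = (-2, -2, 2, 0) → π⊥ ≈ (-0.58579, -3.41421); max(|x|,|y|,|x±y|/√2) = 3.41421 > 1 ⇒ ∉ W
candidate 2: n = (-1, 1, 0, -1) → π⊥ ≈ (-2.41421, +0.00000); max(|x|,|y|,|x±y|/√2) = 2.41421 > 1 ⇒ ∉ W
candidate 3: n = (1, -1, 0, 0) → π⊥ ≈ (+1.70711, -0.70711); max(|x|,|y|,|x±y|/√2) = 1.70711 > 1 ⇒ ∉ W
candidate 4: n = (-1, -1, 1, -1) → π⊥ ≈ (-1.00000, -2.41421); max(|x|,|y|,|x±y|/√2) = 2.41421 > 1 ⇒ ∉ W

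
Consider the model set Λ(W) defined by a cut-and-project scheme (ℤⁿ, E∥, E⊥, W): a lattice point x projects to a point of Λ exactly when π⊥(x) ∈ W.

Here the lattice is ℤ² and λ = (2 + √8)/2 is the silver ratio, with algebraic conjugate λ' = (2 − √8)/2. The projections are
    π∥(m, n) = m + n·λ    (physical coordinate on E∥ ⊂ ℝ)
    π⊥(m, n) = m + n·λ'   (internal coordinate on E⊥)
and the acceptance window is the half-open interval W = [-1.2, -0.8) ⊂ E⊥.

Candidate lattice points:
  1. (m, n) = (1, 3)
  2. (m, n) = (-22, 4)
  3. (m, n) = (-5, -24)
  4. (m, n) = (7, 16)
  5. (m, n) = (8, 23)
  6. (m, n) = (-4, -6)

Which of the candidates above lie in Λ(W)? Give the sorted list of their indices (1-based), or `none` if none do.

Compute λ' = (2−√8)/2 = -0.414214, so π⊥(m,n) = m -0.414214·n.
#1 (1,3): internal coord 1 + (3)·λ' = -0.242641; -0.242641 ∉ [-1.2, -0.8) → out
#2 (-22,4): internal coord -22 + (4)·λ' = -23.656854; -23.656854 ∉ [-1.2, -0.8) → out
#3 (-5,-24): internal coord -5 + (-24)·λ' = +4.941125; +4.941125 ∉ [-1.2, -0.8) → out
#4 (7,16): internal coord 7 + (16)·λ' = +0.372583; +0.372583 ∉ [-1.2, -0.8) → out
#5 (8,23): internal coord 8 + (23)·λ' = -1.526912; -1.526912 ∉ [-1.2, -0.8) → out
#6 (-4,-6): internal coord -4 + (-6)·λ' = -1.514719; -1.514719 ∉ [-1.2, -0.8) → out

none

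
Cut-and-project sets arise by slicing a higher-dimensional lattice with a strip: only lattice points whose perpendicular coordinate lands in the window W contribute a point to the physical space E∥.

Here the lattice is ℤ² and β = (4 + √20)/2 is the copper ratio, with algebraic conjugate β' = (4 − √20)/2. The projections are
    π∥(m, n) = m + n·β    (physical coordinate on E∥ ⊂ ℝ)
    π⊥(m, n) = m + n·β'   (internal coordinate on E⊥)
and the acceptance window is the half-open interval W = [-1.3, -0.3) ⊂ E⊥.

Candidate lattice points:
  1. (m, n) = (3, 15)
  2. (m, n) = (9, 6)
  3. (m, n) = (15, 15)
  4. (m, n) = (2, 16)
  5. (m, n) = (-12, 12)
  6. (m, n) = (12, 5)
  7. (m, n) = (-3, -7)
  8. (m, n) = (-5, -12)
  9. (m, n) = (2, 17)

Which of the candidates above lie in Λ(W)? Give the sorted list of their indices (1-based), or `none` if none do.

Compute β' = (4−√20)/2 = -0.236068, so π⊥(m,n) = m -0.236068·n.
[1] lift (3,15): star map gives -0.541020; window check -1.3 ≤ -0.541020 < -0.3 is true → IN Λ
[2] lift (9,6): star map gives 7.583592; window check -1.3 ≤ 7.583592 < -0.3 is false → out
[3] lift (15,15): star map gives 11.458980; window check -1.3 ≤ 11.458980 < -0.3 is false → out
[4] lift (2,16): star map gives -1.777088; window check -1.3 ≤ -1.777088 < -0.3 is false → out
[5] lift (-12,12): star map gives -14.832816; window check -1.3 ≤ -14.832816 < -0.3 is false → out
[6] lift (12,5): star map gives 10.819660; window check -1.3 ≤ 10.819660 < -0.3 is false → out
[7] lift (-3,-7): star map gives -1.347524; window check -1.3 ≤ -1.347524 < -0.3 is false → out
[8] lift (-5,-12): star map gives -2.167184; window check -1.3 ≤ -2.167184 < -0.3 is false → out
[9] lift (2,17): star map gives -2.013156; window check -1.3 ≤ -2.013156 < -0.3 is false → out

1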